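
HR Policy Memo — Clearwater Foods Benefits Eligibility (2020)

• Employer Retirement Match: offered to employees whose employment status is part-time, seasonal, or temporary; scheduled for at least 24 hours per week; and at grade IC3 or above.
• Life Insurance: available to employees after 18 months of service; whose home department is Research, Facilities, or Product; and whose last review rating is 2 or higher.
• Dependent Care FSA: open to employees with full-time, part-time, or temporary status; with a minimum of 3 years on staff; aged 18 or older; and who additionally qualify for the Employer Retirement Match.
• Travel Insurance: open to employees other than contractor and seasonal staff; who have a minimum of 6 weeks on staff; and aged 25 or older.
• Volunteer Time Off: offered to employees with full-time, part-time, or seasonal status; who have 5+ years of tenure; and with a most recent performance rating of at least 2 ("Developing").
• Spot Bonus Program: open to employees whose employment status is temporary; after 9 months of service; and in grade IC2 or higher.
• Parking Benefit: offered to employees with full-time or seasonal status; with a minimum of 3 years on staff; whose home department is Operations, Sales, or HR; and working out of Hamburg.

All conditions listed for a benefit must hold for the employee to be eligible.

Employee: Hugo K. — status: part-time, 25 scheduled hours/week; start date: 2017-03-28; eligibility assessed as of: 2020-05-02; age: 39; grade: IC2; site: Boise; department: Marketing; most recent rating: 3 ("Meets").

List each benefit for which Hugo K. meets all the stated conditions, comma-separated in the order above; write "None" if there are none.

Travel Insurance

Service from 2017-03-28 to 2020-05-02: 1131 days.
Employer Retirement Match — status part-time ✓; 25 hrs/wk ≥ 24 ✓; grade IC2 < IC3 ✗ → not eligible.
Life Insurance — service 1131 days ≥ 18 months (≈540 days) ✓; dept Marketing ✗ → not eligible.
Dependent Care FSA — status part-time ✓; service 1131 days ≥ 3 years (≈1095 days) ✓; age 39 ≥ 18 ✓; not eligible for Employer Retirement Match ✗ → not eligible.
Travel Insurance — status part-time ✓ (not excluded); service 1131 days ≥ 6 weeks (≈42 days) ✓; age 39 ≥ 25 ✓ → eligible.
Volunteer Time Off — status part-time ✓; service 1131 days < 5 years (≈1825 days) ✗ → not eligible.
Spot Bonus Program — status part-time ✗ (requires temporary) → not eligible.
Parking Benefit — status part-time ✗ (requires full-time or seasonal) → not eligible.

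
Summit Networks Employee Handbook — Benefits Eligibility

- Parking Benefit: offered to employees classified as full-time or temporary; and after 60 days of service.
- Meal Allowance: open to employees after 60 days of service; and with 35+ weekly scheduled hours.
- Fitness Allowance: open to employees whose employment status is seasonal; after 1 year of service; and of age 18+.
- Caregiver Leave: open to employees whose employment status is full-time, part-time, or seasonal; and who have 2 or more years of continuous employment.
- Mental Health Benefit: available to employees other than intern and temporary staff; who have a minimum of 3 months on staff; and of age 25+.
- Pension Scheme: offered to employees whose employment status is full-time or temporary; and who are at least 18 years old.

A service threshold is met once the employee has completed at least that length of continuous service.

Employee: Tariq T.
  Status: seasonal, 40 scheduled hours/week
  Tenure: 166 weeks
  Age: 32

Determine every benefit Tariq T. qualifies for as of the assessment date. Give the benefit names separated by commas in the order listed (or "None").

Meal Allowance, Fitness Allowance, Caregiver Leave, Mental Health Benefit

Parking Benefit — status seasonal ✗ (requires full-time or temporary) → not eligible.
Meal Allowance — service 166 weeks ≥ 60 days ✓; 40 hrs/wk ≥ 35 ✓ → eligible.
Fitness Allowance — status seasonal ✓; service 166 weeks ≥ 1 year (≈365 days) ✓; age 32 ≥ 18 ✓ → eligible.
Caregiver Leave — status seasonal ✓; service 166 weeks ≥ 2 years (≈730 days) ✓ → eligible.
Mental Health Benefit — status seasonal ✓ (not excluded); service 166 weeks ≥ 3 months (≈90 days) ✓; age 32 ≥ 25 ✓ → eligible.
Pension Scheme — status seasonal ✗ (requires full-time or temporary) → not eligible.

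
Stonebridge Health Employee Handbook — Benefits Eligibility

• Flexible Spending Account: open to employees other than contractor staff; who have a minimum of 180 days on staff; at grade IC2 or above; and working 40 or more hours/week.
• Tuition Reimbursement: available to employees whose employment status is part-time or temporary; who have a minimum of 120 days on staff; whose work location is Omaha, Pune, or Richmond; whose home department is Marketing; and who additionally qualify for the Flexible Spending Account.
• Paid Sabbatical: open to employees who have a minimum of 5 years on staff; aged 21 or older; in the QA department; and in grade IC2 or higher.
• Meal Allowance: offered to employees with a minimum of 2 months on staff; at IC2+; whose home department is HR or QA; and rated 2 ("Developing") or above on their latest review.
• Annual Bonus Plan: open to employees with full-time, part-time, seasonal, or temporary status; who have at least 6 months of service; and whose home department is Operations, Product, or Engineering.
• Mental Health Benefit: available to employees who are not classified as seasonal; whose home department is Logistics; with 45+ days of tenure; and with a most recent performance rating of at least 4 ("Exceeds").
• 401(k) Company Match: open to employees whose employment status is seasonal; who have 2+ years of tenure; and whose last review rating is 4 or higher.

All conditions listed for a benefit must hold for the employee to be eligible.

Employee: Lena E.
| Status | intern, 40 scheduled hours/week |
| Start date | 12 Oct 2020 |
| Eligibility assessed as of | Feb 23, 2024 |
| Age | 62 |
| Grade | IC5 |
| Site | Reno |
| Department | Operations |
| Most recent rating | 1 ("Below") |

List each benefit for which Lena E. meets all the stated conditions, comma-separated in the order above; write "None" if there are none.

Flexible Spending Account

Service from 12 Oct 2020 to Feb 23, 2024: 1229 days.
Flexible Spending Account — status intern ✓ (not excluded); service 1229 days ≥ 180 days ✓; grade IC5 ≥ IC2 ✓; 40 hrs/wk ≥ 40 ✓ → eligible.
Tuition Reimbursement — status intern ✗ (requires part-time or temporary) → not eligible.
Paid Sabbatical — service 1229 days < 5 years (≈1825 days) ✗ → not eligible.
Meal Allowance — service 1229 days ≥ 2 months (≈60 days) ✓; grade IC5 ≥ IC2 ✓; dept Operations ✗ → not eligible.
Annual Bonus Plan — status intern ✗ (requires full-time, part-time, seasonal, or temporary) → not eligible.
Mental Health Benefit — status intern ✓ (not excluded); dept Operations ✗ → not eligible.
401(k) Company Match — status intern ✗ (requires seasonal) → not eligible.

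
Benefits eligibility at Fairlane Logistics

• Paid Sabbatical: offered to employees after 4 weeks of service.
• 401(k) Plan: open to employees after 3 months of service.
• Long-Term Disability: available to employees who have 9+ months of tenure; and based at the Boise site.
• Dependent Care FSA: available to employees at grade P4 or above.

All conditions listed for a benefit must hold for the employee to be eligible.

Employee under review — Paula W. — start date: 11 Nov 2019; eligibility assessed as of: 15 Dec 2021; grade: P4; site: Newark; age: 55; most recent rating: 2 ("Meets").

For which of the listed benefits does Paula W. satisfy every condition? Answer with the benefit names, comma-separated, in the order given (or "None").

Paid Sabbatical, 401(k) Plan, Dependent Care FSA

Service from 11 Nov 2019 to 15 Dec 2021: 765 days.
Paid Sabbatical — service 765 days ≥ 4 weeks (≈28 days) ✓ → eligible.
401(k) Plan — service 765 days ≥ 3 months (≈90 days) ✓ → eligible.
Long-Term Disability — service 765 days ≥ 9 months (≈270 days) ✓; site Newark ✗ (not Boise) → not eligible.
Dependent Care FSA — grade P4 ≥ P4 ✓ → eligible.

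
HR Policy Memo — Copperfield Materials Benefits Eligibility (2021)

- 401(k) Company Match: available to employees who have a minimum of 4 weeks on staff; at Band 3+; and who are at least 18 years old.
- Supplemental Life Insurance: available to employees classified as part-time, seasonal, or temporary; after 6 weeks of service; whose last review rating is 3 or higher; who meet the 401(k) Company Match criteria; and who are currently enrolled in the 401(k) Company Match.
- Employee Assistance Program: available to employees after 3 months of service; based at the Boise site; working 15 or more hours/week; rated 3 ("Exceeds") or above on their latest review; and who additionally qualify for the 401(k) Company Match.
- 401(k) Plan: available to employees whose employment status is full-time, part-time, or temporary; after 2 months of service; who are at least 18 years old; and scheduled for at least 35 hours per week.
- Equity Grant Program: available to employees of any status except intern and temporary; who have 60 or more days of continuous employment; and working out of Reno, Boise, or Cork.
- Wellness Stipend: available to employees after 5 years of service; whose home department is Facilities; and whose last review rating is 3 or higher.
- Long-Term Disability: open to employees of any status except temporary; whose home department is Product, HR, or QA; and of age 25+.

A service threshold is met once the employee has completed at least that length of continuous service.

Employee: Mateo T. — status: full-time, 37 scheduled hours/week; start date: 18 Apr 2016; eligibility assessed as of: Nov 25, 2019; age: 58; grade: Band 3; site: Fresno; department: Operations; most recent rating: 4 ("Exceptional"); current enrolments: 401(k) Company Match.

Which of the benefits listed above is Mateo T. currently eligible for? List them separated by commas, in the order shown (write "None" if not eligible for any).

401(k) Company Match, 401(k) Plan

Service from 18 Apr 2016 to Nov 25, 2019: 1316 days.
401(k) Company Match — service 1316 days ≥ 4 weeks (≈28 days) ✓; grade Band 3 ≥ Band 3 ✓; age 58 ≥ 18 ✓ → eligible.
Supplemental Life Insurance — status full-time ✗ (requires part-time, seasonal, or temporary) → not eligible.
Employee Assistance Program — service 1316 days ≥ 3 months (≈90 days) ✓; site Fresno ✗ (not Boise) → not eligible.
401(k) Plan — status full-time ✓; service 1316 days ≥ 2 months (≈60 days) ✓; age 58 ≥ 18 ✓; 37 hrs/wk ≥ 35 ✓ → eligible.
Equity Grant Program — status full-time ✓ (not excluded); service 1316 days ≥ 60 days ✓; site Fresno ✗ (not Reno, Boise, or Cork) → not eligible.
Wellness Stipend — service 1316 days < 5 years (≈1825 days) ✗ → not eligible.
Long-Term Disability — status full-time ✓ (not excluded); dept Operations ✗ → not eligible.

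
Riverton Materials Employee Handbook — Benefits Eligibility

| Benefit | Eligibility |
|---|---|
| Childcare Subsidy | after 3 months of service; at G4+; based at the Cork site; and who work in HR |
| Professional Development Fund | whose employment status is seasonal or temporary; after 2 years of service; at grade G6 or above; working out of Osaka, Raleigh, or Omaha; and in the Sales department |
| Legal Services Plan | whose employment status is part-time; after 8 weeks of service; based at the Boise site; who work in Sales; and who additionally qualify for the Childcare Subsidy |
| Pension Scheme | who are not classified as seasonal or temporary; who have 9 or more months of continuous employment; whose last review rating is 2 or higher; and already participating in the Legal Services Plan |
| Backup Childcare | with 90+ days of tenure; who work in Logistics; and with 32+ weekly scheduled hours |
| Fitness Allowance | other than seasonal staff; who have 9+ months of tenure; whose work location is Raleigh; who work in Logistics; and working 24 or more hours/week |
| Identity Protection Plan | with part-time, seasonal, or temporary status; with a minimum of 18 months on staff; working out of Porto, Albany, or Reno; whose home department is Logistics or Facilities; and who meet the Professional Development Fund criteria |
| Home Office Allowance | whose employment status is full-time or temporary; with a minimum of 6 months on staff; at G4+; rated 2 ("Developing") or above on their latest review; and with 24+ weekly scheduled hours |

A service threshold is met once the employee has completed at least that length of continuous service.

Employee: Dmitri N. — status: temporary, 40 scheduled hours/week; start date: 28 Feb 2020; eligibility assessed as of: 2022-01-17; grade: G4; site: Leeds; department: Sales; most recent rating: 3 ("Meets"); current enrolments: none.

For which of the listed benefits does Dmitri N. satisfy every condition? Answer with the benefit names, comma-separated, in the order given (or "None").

Service from 28 Feb 2020 to 2022-01-17: 689 days.
Childcare Subsidy — service 689 days ≥ 3 months (≈90 days) ✓; grade G4 ≥ G4 ✓; site Leeds ✗ (not Cork) → not eligible.
Professional Development Fund — status temporary ✓; service 689 days < 2 years (≈730 days) ✗ → not eligible.
Legal Services Plan — status temporary ✗ (requires part-time) → not eligible.
Pension Scheme — status temporary ✗ (excluded) → not eligible.
Backup Childcare — service 689 days ≥ 90 days ✓; dept Sales ✗ → not eligible.
Fitness Allowance — status temporary ✓ (not excluded); service 689 days ≥ 9 months (≈270 days) ✓; site Leeds ✗ (not Raleigh) → not eligible.
Identity Protection Plan — status temporary ✓; service 689 days ≥ 18 months (≈540 days) ✓; site Leeds ✗ (not Porto, Albany, or Reno) → not eligible.
Home Office Allowance — status temporary ✓; service 689 days ≥ 6 months (≈180 days) ✓; grade G4 ≥ G4 ✓; rating 3 ≥ 2 ✓; 40 hrs/wk ≥ 24 ✓ → eligible.

Home Office Allowance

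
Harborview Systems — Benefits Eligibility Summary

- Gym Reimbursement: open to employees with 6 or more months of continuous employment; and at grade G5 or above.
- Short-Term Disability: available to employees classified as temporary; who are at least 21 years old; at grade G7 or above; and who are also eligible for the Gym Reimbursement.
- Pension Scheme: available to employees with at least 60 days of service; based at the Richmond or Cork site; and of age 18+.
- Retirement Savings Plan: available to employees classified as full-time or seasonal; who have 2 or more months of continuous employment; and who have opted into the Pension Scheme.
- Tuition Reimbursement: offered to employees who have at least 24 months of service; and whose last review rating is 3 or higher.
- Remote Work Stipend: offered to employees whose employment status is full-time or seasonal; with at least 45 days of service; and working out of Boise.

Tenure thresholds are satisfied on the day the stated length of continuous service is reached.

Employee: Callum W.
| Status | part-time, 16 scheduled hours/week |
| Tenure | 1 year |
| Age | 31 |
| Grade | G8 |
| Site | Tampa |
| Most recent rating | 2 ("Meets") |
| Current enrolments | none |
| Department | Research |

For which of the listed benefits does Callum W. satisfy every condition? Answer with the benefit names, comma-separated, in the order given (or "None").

Gym Reimbursement — service 1 year ≥ 6 months (≈180 days) ✓; grade G8 ≥ G5 ✓ → eligible.
Short-Term Disability — status part-time ✗ (requires temporary) → not eligible.
Pension Scheme — service 1 year ≥ 60 days ✓; site Tampa ✗ (not Richmond or Cork) → not eligible.
Retirement Savings Plan — status part-time ✗ (requires full-time or seasonal) → not eligible.
Tuition Reimbursement — service 1 year < 24 months (≈720 days) ✗ → not eligible.
Remote Work Stipend — status part-time ✗ (requires full-time or seasonal) → not eligible.

Gym Reimbursement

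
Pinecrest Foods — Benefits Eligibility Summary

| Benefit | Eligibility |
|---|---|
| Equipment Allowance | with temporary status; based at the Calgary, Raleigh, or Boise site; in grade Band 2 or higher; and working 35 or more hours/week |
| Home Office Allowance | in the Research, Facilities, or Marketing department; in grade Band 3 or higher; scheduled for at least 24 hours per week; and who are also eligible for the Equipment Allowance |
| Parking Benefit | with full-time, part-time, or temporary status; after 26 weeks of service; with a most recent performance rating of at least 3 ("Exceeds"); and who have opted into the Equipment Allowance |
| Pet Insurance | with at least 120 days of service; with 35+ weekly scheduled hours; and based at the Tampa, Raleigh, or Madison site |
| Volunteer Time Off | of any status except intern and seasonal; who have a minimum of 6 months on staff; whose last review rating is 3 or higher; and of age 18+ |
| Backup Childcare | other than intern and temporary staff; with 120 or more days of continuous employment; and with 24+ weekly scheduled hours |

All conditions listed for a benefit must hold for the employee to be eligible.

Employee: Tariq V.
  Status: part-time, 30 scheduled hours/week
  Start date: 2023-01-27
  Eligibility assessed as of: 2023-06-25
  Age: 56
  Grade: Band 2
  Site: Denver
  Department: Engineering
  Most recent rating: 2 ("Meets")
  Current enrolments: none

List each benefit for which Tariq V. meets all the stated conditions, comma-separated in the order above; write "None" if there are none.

Service from 2023-01-27 to 2023-06-25: 149 days.
Equipment Allowance — status part-time ✗ (requires temporary) → not eligible.
Home Office Allowance — dept Engineering ✗ → not eligible.
Parking Benefit — status part-time ✓; service 149 days < 26 weeks (≈182 days) ✗ → not eligible.
Pet Insurance — service 149 days ≥ 120 days ✓; 30 hrs/wk < 35 ✗ → not eligible.
Volunteer Time Off — status part-time ✓ (not excluded); service 149 days < 6 months (≈180 days) ✗ → not eligible.
Backup Childcare — status part-time ✓ (not excluded); service 149 days ≥ 120 days ✓; 30 hrs/wk ≥ 24 ✓ → eligible.

Backup Childcare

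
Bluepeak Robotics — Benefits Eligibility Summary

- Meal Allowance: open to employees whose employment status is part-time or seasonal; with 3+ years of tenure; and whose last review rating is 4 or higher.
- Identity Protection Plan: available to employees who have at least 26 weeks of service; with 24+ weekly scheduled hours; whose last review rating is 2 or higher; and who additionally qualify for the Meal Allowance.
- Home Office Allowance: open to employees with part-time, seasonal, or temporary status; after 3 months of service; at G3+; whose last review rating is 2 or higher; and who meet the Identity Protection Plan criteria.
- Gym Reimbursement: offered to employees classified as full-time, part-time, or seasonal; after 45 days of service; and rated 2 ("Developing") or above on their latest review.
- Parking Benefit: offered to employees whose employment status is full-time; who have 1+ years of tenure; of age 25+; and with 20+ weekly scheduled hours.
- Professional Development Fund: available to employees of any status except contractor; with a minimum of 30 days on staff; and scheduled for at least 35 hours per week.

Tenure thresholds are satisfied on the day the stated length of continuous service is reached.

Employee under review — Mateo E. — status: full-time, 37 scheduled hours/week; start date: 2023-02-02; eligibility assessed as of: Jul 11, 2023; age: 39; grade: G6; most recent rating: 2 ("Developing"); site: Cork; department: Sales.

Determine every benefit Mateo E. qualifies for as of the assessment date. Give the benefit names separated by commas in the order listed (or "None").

Gym Reimbursement, Professional Development Fund

Service from 2023-02-02 to Jul 11, 2023: 159 days.
Meal Allowance — status full-time ✗ (requires part-time or seasonal) → not eligible.
Identity Protection Plan — service 159 days < 26 weeks (≈182 days) ✗ → not eligible.
Home Office Allowance — status full-time ✗ (requires part-time, seasonal, or temporary) → not eligible.
Gym Reimbursement — status full-time ✓; service 159 days ≥ 45 days ✓; rating 2 ≥ 2 ✓ → eligible.
Parking Benefit — status full-time ✓; service 159 days < 1 year (≈365 days) ✗ → not eligible.
Professional Development Fund — status full-time ✓ (not excluded); service 159 days ≥ 30 days ✓; 37 hrs/wk ≥ 35 ✓ → eligible.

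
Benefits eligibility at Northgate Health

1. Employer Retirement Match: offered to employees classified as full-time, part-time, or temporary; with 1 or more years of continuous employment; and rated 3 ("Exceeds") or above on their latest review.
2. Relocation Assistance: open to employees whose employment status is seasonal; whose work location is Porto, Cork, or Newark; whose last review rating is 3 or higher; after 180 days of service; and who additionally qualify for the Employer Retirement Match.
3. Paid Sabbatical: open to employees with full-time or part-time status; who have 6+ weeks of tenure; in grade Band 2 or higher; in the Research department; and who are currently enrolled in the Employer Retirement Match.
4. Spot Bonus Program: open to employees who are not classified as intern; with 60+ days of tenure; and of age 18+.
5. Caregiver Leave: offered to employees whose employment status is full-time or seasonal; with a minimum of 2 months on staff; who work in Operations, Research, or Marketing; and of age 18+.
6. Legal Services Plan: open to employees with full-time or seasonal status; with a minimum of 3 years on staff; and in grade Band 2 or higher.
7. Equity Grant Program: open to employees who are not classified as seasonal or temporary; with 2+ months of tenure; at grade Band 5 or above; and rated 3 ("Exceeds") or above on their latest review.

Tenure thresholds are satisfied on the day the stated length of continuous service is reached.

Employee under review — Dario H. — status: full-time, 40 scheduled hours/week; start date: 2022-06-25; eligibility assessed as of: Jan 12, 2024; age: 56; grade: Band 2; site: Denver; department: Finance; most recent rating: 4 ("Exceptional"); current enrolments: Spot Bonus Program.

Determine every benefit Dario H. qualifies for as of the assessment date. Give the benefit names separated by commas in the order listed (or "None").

Employer Retirement Match, Spot Bonus Program

Service from 2022-06-25 to Jan 12, 2024: 566 days.
Employer Retirement Match — status full-time ✓; service 566 days ≥ 1 year (≈365 days) ✓; rating 4 ≥ 3 ✓ → eligible.
Relocation Assistance — status full-time ✗ (requires seasonal) → not eligible.
Paid Sabbatical — status full-time ✓; service 566 days ≥ 6 weeks (≈42 days) ✓; grade Band 2 ≥ Band 2 ✓; dept Finance ✗ → not eligible.
Spot Bonus Program — status full-time ✓ (not excluded); service 566 days ≥ 60 days ✓; age 56 ≥ 18 ✓ → eligible.
Caregiver Leave — status full-time ✓; service 566 days ≥ 2 months (≈60 days) ✓; dept Finance ✗ → not eligible.
Legal Services Plan — status full-time ✓; service 566 days < 3 years (≈1095 days) ✗ → not eligible.
Equity Grant Program — status full-time ✓ (not excluded); service 566 days ≥ 2 months (≈60 days) ✓; grade Band 2 < Band 5 ✗ → not eligible.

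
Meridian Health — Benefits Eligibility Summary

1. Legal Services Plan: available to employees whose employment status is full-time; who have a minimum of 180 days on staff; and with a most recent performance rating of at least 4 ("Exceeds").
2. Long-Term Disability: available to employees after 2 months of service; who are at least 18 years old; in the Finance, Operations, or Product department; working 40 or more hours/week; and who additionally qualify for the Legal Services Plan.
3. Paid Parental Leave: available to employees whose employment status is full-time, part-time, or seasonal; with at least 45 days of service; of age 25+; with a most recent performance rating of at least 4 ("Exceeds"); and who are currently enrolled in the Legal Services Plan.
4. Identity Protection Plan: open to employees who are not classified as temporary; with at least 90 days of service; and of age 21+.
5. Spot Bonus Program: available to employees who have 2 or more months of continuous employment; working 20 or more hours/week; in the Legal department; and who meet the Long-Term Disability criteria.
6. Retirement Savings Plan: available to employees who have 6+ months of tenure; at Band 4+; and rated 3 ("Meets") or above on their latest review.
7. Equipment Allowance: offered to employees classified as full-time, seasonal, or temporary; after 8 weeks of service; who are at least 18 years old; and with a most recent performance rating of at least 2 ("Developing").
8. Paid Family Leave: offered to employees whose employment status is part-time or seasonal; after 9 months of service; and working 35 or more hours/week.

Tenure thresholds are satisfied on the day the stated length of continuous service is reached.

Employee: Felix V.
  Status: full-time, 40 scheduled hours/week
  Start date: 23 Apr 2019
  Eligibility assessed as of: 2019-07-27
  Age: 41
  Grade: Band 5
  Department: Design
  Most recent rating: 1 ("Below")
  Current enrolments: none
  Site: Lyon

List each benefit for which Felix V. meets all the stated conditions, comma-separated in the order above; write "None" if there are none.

Identity Protection Plan

Service from 23 Apr 2019 to 2019-07-27: 95 days.
Legal Services Plan — status full-time ✓; service 95 days < 180 days ✗ → not eligible.
Long-Term Disability — service 95 days ≥ 2 months (≈60 days) ✓; age 41 ≥ 18 ✓; dept Design ✗ → not eligible.
Paid Parental Leave — status full-time ✓; service 95 days ≥ 45 days ✓; age 41 ≥ 25 ✓; rating 1 < 4 ✗ → not eligible.
Identity Protection Plan — status full-time ✓ (not excluded); service 95 days ≥ 90 days ✓; age 41 ≥ 21 ✓ → eligible.
Spot Bonus Program — service 95 days ≥ 2 months (≈60 days) ✓; 40 hrs/wk ≥ 20 ✓; dept Design ✗ → not eligible.
Retirement Savings Plan — service 95 days < 6 months (≈180 days) ✗ → not eligible.
Equipment Allowance — status full-time ✓; service 95 days ≥ 8 weeks (≈56 days) ✓; age 41 ≥ 18 ✓; rating 1 < 2 ✗ → not eligible.
Paid Family Leave — status full-time ✗ (requires part-time or seasonal) → not eligible.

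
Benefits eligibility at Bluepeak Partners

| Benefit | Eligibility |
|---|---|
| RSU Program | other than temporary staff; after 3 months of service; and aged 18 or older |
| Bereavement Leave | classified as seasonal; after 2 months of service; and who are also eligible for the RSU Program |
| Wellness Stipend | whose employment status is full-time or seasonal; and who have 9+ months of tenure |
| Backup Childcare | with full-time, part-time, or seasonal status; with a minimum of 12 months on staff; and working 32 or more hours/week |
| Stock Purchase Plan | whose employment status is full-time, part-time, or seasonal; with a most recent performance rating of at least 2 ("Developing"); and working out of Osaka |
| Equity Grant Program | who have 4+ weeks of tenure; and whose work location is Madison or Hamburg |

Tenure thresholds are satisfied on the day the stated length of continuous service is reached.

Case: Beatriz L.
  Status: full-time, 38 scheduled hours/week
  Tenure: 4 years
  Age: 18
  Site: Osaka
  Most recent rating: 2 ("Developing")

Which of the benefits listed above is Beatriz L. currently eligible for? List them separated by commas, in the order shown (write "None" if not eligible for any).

RSU Program — status full-time ✓ (not excluded); service 4 years ≥ 3 months (≈90 days) ✓; age 18 ≥ 18 ✓ → eligible.
Bereavement Leave — status full-time ✗ (requires seasonal) → not eligible.
Wellness Stipend — status full-time ✓; service 4 years ≥ 9 months (≈270 days) ✓ → eligible.
Backup Childcare — status full-time ✓; service 4 years ≥ 12 months (≈360 days) ✓; 38 hrs/wk ≥ 32 ✓ → eligible.
Stock Purchase Plan — status full-time ✓; rating 2 ≥ 2 ✓; site Osaka ✓ → eligible.
Equity Grant Program — service 4 years ≥ 4 weeks (≈28 days) ✓; site Osaka ✗ (not Madison or Hamburg) → not eligible.

RSU Program, Wellness Stipend, Backup Childcare, Stock Purchase Plan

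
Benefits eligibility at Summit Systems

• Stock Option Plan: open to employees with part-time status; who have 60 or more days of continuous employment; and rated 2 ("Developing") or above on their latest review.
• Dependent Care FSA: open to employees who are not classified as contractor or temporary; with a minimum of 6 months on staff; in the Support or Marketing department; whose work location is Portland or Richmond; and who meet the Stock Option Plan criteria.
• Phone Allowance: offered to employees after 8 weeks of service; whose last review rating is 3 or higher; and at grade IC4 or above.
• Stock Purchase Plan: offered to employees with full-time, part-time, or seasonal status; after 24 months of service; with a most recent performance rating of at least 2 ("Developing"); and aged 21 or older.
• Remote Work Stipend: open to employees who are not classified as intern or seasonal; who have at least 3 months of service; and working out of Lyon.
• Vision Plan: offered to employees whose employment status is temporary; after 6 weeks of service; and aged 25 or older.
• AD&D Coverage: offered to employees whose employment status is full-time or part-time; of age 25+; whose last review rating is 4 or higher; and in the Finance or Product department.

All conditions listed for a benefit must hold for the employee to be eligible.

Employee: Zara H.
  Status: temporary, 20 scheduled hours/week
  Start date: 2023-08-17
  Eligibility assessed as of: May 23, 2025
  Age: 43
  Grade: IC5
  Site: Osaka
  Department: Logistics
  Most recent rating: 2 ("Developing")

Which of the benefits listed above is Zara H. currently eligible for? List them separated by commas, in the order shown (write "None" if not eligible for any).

Service from 2023-08-17 to May 23, 2025: 645 days.
Stock Option Plan — status temporary ✗ (requires part-time) → not eligible.
Dependent Care FSA — status temporary ✗ (excluded) → not eligible.
Phone Allowance — service 645 days ≥ 8 weeks (≈56 days) ✓; rating 2 < 3 ✗ → not eligible.
Stock Purchase Plan — status temporary ✗ (requires full-time, part-time, or seasonal) → not eligible.
Remote Work Stipend — status temporary ✓ (not excluded); service 645 days ≥ 3 months (≈90 days) ✓; site Osaka ✗ (not Lyon) → not eligible.
Vision Plan — status temporary ✓; service 645 days ≥ 6 weeks (≈42 days) ✓; age 43 ≥ 25 ✓ → eligible.
AD&D Coverage — status temporary ✗ (requires full-time or part-time) → not eligible.

Vision Plan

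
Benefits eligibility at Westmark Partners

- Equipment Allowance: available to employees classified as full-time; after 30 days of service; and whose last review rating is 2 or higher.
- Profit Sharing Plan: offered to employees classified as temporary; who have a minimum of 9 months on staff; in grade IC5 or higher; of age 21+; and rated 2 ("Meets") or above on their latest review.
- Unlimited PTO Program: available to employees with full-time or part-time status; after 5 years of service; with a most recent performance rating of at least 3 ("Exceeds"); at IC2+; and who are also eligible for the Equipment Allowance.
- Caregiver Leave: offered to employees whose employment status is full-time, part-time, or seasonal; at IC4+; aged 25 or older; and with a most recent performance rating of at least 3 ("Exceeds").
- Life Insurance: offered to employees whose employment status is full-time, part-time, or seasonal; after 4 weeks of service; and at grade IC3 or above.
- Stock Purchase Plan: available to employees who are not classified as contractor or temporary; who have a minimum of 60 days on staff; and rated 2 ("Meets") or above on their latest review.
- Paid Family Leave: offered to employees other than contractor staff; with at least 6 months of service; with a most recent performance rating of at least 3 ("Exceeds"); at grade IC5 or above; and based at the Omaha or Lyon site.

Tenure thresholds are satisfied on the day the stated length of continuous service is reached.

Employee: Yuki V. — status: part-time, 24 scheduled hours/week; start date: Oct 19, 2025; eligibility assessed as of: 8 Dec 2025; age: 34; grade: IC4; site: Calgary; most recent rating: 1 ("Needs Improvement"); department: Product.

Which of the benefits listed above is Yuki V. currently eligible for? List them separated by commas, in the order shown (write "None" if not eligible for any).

Life Insurance

Service from Oct 19, 2025 to 8 Dec 2025: 50 days.
Equipment Allowance — status part-time ✗ (requires full-time) → not eligible.
Profit Sharing Plan — status part-time ✗ (requires temporary) → not eligible.
Unlimited PTO Program — status part-time ✓; service 50 days < 5 years (≈1825 days) ✗ → not eligible.
Caregiver Leave — status part-time ✓; grade IC4 ≥ IC4 ✓; age 34 ≥ 25 ✓; rating 1 < 3 ✗ → not eligible.
Life Insurance — status part-time ✓; service 50 days ≥ 4 weeks (≈28 days) ✓; grade IC4 ≥ IC3 ✓ → eligible.
Stock Purchase Plan — status part-time ✓ (not excluded); service 50 days < 60 days ✗ → not eligible.
Paid Family Leave — status part-time ✓ (not excluded); service 50 days < 6 months (≈180 days) ✗ → not eligible.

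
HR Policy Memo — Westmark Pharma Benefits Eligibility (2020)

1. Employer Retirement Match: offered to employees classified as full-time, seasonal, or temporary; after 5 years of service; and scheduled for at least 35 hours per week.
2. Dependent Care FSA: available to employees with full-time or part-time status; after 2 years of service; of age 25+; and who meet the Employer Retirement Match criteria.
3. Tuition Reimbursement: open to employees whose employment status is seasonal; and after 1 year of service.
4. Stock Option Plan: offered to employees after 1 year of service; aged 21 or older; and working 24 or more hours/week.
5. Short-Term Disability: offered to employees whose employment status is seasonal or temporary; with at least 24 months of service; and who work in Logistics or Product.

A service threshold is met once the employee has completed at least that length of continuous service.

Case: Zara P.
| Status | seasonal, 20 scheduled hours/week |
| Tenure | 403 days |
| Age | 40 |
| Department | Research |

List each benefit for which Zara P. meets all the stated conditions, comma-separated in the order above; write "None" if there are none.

Tuition Reimbursement

Employer Retirement Match — status seasonal ✓; service 403 days < 5 years (≈1825 days) ✗ → not eligible.
Dependent Care FSA — status seasonal ✗ (requires full-time or part-time) → not eligible.
Tuition Reimbursement — status seasonal ✓; service 403 days ≥ 1 year (≈365 days) ✓ → eligible.
Stock Option Plan — service 403 days ≥ 1 year (≈365 days) ✓; age 40 ≥ 21 ✓; 20 hrs/wk < 24 ✗ → not eligible.
Short-Term Disability — status seasonal ✓; service 403 days < 24 months (≈720 days) ✗ → not eligible.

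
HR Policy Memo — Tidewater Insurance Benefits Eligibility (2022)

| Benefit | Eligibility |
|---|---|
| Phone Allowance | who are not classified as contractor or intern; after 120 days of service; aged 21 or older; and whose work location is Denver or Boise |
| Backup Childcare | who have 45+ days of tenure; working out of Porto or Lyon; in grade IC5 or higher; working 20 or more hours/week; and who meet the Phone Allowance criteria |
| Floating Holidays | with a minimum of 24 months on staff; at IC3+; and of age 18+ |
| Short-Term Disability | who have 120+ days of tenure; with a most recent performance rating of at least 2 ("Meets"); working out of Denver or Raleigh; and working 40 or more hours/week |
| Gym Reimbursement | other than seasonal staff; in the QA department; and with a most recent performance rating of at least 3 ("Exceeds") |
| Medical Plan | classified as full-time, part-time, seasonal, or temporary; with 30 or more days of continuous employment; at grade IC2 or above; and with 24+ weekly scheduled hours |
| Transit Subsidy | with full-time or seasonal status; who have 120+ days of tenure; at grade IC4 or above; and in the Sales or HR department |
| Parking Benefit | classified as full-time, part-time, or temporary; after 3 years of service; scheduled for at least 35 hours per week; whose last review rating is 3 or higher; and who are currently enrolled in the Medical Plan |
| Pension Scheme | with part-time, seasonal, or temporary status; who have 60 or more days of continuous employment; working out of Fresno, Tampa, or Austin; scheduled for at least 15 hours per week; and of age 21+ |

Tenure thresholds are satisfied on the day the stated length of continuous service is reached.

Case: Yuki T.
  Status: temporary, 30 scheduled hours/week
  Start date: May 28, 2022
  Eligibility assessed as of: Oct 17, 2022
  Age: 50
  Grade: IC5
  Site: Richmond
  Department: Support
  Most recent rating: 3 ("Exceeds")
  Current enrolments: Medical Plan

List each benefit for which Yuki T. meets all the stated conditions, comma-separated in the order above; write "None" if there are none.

Service from May 28, 2022 to Oct 17, 2022: 142 days.
Phone Allowance — status temporary ✓ (not excluded); service 142 days ≥ 120 days ✓; age 50 ≥ 21 ✓; site Richmond ✗ (not Denver or Boise) → not eligible.
Backup Childcare — service 142 days ≥ 45 days ✓; site Richmond ✗ (not Porto or Lyon) → not eligible.
Floating Holidays — service 142 days < 24 months (≈720 days) ✗ → not eligible.
Short-Term Disability — service 142 days ≥ 120 days ✓; rating 3 ≥ 2 ✓; site Richmond ✗ (not Denver or Raleigh) → not eligible.
Gym Reimbursement — status temporary ✓ (not excluded); dept Support ✗ → not eligible.
Medical Plan — status temporary ✓; service 142 days ≥ 30 days ✓; grade IC5 ≥ IC2 ✓; 30 hrs/wk ≥ 24 ✓ → eligible.
Transit Subsidy — status temporary ✗ (requires full-time or seasonal) → not eligible.
Parking Benefit — status temporary ✓; service 142 days < 3 years (≈1095 days) ✗ → not eligible.
Pension Scheme — status temporary ✓; service 142 days ≥ 60 days ✓; site Richmond ✗ (not Fresno, Tampa, or Austin) → not eligible.

Medical Plan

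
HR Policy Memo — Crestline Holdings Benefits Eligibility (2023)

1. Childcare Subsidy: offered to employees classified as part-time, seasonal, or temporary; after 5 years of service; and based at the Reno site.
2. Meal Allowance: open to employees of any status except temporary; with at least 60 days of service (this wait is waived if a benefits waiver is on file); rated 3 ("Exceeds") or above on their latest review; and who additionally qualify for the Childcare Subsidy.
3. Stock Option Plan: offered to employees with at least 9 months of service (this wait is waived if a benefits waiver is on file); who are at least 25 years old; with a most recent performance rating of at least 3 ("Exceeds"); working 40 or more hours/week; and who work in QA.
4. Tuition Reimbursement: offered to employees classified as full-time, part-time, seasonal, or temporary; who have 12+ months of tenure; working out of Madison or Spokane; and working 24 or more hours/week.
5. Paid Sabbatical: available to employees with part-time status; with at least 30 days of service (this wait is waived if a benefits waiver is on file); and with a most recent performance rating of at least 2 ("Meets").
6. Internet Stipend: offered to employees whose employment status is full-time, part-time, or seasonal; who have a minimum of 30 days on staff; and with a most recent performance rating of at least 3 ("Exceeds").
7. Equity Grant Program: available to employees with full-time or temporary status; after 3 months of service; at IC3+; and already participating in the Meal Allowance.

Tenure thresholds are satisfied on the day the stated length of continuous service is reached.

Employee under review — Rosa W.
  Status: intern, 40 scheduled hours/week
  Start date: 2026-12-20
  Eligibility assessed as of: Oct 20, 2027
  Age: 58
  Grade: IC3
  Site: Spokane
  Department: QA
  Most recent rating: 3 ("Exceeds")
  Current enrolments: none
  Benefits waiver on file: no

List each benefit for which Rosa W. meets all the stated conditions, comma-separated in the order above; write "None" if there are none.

Service from 2026-12-20 to Oct 20, 2027: 304 days.
Childcare Subsidy — status intern ✗ (requires part-time, seasonal, or temporary) → not eligible.
Meal Allowance — status intern ✓ (not excluded); no waiver, service 304 days ≥ 60 days ✓; rating 3 ≥ 3 ✓; not eligible for Childcare Subsidy ✗ → not eligible.
Stock Option Plan — no waiver, service 304 days ≥ 9 months (≈270 days) ✓; age 58 ≥ 25 ✓; rating 3 ≥ 3 ✓; 40 hrs/wk ≥ 40 ✓; dept QA ✓ → eligible.
Tuition Reimbursement — status intern ✗ (requires full-time, part-time, seasonal, or temporary) → not eligible.
Paid Sabbatical — status intern ✗ (requires part-time) → not eligible.
Internet Stipend — status intern ✗ (requires full-time, part-time, or seasonal) → not eligible.
Equity Grant Program — status intern ✗ (requires full-time or temporary) → not eligible.

Stock Option Plan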